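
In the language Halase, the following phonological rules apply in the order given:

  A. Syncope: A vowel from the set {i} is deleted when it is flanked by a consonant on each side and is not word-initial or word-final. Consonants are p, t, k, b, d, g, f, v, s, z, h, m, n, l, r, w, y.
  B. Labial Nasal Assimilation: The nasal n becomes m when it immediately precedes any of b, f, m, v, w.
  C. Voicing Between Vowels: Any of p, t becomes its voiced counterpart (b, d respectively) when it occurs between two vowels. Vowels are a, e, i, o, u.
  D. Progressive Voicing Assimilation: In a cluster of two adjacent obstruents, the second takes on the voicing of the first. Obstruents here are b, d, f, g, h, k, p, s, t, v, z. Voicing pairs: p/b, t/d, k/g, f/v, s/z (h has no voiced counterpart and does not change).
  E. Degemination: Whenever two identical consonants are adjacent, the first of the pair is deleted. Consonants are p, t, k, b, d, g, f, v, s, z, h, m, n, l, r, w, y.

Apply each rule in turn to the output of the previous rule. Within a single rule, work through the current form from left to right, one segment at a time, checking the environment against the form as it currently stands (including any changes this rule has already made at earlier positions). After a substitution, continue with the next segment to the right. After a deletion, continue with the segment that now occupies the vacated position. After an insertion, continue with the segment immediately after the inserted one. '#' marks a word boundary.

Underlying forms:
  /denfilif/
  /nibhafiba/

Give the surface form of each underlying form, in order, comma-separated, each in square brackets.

[demflf], [mbhafpa]

/denfilif/:
  A Syncope: [denfilif] → [denflf]
  B Labial Nasal Assimilation: [denflf] → [demflf]
  C Voicing Between Vowels: no change — [demflf]
  D Progressive Voicing Assimilation: no change — [demflf]
  E Degemination: no change — [demflf]
/nibhafiba/:
  A Syncope: [nibhafiba] → [nbhafba]
  B Labial Nasal Assimilation: [nbhafba] → [mbhafba]
  C Voicing Between Vowels: no change — [mbhafba]
  D Progressive Voicing Assimilation: [mbhafba] → [mbhafpa]
  E Degemination: no change — [mbhafpa]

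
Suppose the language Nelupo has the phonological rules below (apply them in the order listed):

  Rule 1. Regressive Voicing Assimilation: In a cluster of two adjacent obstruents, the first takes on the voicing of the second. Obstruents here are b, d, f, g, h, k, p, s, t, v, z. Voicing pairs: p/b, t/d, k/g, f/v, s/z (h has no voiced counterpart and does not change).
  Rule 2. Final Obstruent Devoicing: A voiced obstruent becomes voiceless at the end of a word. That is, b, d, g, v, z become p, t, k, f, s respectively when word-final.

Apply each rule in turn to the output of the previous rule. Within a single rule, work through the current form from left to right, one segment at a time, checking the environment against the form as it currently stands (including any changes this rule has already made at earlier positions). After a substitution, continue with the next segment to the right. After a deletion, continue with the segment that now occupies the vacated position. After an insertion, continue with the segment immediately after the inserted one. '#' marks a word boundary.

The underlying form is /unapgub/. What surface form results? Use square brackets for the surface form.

Rule 1 Regressive Voicing Assimilation: [unapgub] → [unabgub]
Rule 2 Final Obstruent Devoicing: [unabgub] → [unabgup]

[unabgup]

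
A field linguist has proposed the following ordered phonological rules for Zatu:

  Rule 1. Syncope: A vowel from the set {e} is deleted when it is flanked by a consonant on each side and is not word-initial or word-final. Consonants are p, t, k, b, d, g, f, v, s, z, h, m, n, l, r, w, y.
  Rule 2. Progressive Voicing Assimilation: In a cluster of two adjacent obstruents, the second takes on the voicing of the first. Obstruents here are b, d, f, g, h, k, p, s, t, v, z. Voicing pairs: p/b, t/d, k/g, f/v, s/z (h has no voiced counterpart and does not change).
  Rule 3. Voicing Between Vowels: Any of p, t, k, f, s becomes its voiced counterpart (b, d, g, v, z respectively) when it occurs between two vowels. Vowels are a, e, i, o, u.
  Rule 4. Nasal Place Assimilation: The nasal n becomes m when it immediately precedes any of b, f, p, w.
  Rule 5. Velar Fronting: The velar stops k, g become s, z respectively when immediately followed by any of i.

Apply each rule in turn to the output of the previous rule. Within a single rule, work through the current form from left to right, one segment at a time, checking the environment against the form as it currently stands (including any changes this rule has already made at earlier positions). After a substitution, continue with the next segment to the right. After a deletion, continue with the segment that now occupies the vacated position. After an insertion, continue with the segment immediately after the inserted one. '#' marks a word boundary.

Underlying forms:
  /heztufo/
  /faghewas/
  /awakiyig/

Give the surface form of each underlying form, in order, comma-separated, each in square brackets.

/heztufo/:
  Rule 1 Syncope: [heztufo] → [hztufo]
  Rule 2 Progressive Voicing Assimilation: [hztufo] → [hstufo]
  Rule 3 Voicing Between Vowels: [hstufo] → [hstuvo]
  Rule 4 Nasal Place Assimilation: no change — [hstuvo]
  Rule 5 Velar Fronting: no change — [hstuvo]
/faghewas/:
  Rule 1 Syncope: [faghewas] → [faghwas]
  Rule 2 Progressive Voicing Assimilation: no change — [faghwas]
  Rule 3 Voicing Between Vowels: no change — [faghwas]
  Rule 4 Nasal Place Assimilation: no change — [faghwas]
  Rule 5 Velar Fronting: no change — [faghwas]
/awakiyig/:
  Rule 1 Syncope: no change — [awakiyig]
  Rule 2 Progressive Voicing Assimilation: no change — [awakiyig]
  Rule 3 Voicing Between Vowels: [awakiyig] → [awagiyig]
  Rule 4 Nasal Place Assimilation: no change — [awagiyig]
  Rule 5 Velar Fronting: [awagiyig] → [awaziyig]

[hstuvo], [faghwas], [awaziyig]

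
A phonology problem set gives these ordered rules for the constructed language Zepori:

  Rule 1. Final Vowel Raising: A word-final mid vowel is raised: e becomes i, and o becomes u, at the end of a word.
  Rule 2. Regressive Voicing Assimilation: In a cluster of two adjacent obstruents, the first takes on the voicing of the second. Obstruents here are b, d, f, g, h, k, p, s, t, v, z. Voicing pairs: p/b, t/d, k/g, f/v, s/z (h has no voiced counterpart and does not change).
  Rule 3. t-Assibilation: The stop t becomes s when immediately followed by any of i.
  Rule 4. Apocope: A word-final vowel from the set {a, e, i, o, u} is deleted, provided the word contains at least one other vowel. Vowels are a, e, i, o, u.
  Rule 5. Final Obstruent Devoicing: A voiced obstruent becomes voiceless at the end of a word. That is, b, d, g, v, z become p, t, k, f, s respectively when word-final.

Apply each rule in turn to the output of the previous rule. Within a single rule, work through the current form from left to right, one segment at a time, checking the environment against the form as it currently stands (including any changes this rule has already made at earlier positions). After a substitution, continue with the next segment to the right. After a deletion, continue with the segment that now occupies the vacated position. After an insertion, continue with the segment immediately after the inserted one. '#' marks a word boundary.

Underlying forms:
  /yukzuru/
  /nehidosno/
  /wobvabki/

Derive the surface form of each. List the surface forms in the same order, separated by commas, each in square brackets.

/yukzuru/:
  Rule 1 Final Vowel Raising: no change — [yukzuru]
  Rule 2 Regressive Voicing Assimilation: [yukzuru] → [yugzuru]
  Rule 3 t-Assibilation: no change — [yugzuru]
  Rule 4 Apocope: [yugzuru] → [yugzur]
  Rule 5 Final Obstruent Devoicing: no change — [yugzur]
/nehidosno/:
  Rule 1 Final Vowel Raising: [nehidosno] → [nehidosnu]
  Rule 2 Regressive Voicing Assimilation: no change — [nehidosnu]
  Rule 3 t-Assibilation: no change — [nehidosnu]
  Rule 4 Apocope: [nehidosnu] → [nehidosn]
  Rule 5 Final Obstruent Devoicing: no change — [nehidosn]
/wobvabki/:
  Rule 1 Final Vowel Raising: no change — [wobvabki]
  Rule 2 Regressive Voicing Assimilation: [wobvabki] → [wobvapki]
  Rule 3 t-Assibilation: no change — [wobvapki]
  Rule 4 Apocope: [wobvapki] → [wobvapk]
  Rule 5 Final Obstruent Devoicing: no change — [wobvapk]

[yugzur], [nehidosn], [wobvapk]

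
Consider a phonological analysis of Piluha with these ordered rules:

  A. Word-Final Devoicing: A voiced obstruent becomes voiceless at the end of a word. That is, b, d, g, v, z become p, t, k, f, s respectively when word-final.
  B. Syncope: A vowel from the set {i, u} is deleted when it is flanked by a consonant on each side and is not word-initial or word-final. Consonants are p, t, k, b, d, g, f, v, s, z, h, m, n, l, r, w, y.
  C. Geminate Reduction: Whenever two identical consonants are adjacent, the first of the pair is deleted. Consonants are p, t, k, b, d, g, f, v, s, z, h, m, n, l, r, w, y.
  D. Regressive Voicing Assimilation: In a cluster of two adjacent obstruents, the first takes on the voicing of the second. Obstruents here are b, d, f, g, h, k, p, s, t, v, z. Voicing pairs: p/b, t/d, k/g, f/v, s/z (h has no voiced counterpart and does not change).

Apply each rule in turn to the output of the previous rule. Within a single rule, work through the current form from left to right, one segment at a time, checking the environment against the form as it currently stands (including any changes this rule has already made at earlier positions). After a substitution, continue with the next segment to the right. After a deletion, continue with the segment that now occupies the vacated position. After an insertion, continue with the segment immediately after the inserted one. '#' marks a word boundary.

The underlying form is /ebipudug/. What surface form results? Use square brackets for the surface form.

[epbtk]

A Word-Final Devoicing: [ebipudug] → [ebipuduk]
B Syncope: [ebipuduk] → [ebpdk]
C Geminate Reduction: no change — [ebpdk]
D Regressive Voicing Assimilation: [ebpdk] → [epbtk]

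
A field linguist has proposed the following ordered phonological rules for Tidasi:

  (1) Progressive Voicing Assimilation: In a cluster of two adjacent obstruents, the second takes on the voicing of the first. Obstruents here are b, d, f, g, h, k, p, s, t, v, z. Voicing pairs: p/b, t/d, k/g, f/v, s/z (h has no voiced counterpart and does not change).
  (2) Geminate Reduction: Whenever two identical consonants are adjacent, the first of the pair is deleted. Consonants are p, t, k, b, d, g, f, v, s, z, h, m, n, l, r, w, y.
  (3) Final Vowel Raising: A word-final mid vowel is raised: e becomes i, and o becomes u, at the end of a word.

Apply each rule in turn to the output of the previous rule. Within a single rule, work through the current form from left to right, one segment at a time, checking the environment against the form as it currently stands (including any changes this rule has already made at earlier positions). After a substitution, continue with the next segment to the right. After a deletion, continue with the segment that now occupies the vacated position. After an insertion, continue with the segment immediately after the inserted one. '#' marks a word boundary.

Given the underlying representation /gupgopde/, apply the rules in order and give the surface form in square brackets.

[gupkopti]

(1) Progressive Voicing Assimilation: [gupgopde] → [gupkopte]
(2) Geminate Reduction: no change — [gupkopte]
(3) Final Vowel Raising: [gupkopte] → [gupkopti]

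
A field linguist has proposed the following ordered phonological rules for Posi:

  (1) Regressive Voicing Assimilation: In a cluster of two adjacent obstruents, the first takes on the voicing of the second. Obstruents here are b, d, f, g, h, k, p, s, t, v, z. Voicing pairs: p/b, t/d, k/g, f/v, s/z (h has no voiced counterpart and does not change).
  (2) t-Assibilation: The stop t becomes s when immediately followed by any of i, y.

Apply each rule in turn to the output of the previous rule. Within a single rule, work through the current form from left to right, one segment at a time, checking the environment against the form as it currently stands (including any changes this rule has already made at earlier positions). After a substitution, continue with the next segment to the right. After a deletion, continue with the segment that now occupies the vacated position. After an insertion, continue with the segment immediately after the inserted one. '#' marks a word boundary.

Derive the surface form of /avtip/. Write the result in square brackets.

[afsip]

(1) Regressive Voicing Assimilation: [avtip] → [aftip]
(2) t-Assibilation: [aftip] → [afsip]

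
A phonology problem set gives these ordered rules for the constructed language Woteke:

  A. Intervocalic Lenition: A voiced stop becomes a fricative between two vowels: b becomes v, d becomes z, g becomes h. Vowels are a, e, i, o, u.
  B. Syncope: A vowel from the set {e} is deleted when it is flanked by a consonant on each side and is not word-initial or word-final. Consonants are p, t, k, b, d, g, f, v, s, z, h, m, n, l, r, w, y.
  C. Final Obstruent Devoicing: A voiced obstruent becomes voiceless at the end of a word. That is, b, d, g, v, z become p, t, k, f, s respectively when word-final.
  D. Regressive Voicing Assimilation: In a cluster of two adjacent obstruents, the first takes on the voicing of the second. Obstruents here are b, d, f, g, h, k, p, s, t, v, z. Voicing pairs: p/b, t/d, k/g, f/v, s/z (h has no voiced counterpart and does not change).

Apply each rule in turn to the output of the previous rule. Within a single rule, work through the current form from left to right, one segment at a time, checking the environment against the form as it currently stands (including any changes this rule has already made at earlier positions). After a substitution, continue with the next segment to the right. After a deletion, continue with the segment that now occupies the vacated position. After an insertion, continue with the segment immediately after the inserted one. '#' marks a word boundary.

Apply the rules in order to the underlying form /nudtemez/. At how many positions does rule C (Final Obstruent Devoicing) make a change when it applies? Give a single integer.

1

A Intervocalic Lenition: no change — [nudtemez]
B Syncope: [nudtemez] → [nudtmz]
C Final Obstruent Devoicing: [nudtmz] → [nudtms]
D Regressive Voicing Assimilation: [nudtms] → [nuttms]
Rule C changed 1 position(s).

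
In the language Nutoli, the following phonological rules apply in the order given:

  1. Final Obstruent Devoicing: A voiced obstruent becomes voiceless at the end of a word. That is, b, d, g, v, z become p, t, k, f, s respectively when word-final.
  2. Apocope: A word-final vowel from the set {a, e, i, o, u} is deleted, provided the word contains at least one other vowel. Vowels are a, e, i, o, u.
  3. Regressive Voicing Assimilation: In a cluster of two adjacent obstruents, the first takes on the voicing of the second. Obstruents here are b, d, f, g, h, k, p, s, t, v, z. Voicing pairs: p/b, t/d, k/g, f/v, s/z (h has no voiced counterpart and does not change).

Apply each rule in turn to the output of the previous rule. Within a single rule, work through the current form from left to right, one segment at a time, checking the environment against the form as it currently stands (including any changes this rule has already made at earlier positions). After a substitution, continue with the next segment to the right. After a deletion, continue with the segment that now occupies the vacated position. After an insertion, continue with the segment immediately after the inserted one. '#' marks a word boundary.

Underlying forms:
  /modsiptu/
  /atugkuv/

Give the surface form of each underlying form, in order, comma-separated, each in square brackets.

/modsiptu/:
  1 Final Obstruent Devoicing: no change — [modsiptu]
  2 Apocope: [modsiptu] → [modsipt]
  3 Regressive Voicing Assimilation: [modsipt] → [motsipt]
/atugkuv/:
  1 Final Obstruent Devoicing: [atugkuv] → [atugkuf]
  2 Apocope: no change — [atugkuf]
  3 Regressive Voicing Assimilation: [atugkuf] → [atukkuf]

[motsipt], [atukkuf]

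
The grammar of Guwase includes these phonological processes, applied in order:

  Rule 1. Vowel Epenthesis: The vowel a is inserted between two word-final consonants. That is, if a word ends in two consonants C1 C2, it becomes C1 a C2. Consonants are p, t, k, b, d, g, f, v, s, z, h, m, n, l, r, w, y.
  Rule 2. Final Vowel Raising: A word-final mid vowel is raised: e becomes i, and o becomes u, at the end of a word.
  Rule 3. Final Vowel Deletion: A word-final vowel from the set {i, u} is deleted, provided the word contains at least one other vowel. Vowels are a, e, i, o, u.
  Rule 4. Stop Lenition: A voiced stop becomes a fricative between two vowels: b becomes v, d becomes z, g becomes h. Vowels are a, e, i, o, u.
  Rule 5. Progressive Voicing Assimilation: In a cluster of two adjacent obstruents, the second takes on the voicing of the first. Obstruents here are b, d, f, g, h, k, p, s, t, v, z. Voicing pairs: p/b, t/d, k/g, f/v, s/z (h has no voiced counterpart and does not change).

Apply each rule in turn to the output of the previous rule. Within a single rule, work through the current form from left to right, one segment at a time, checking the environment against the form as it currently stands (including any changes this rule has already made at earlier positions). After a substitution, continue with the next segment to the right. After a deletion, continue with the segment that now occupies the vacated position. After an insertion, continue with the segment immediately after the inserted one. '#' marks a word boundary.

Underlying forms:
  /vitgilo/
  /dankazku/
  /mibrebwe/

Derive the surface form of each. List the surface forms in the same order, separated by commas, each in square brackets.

[vitkil], [dankazg], [mibrebw]

/vitgilo/:
  Rule 1 Vowel Epenthesis: no change — [vitgilo]
  Rule 2 Final Vowel Raising: [vitgilo] → [vitgilu]
  Rule 3 Final Vowel Deletion: [vitgilu] → [vitgil]
  Rule 4 Stop Lenition: no change — [vitgil]
  Rule 5 Progressive Voicing Assimilation: [vitgil] → [vitkil]
/dankazku/:
  Rule 1 Vowel Epenthesis: no change — [dankazku]
  Rule 2 Final Vowel Raising: no change — [dankazku]
  Rule 3 Final Vowel Deletion: [dankazku] → [dankazk]
  Rule 4 Stop Lenition: no change — [dankazk]
  Rule 5 Progressive Voicing Assimilation: [dankazk] → [dankazg]
/mibrebwe/:
  Rule 1 Vowel Epenthesis: no change — [mibrebwe]
  Rule 2 Final Vowel Raising: [mibrebwe] → [mibrebwi]
  Rule 3 Final Vowel Deletion: [mibrebwi] → [mibrebw]
  Rule 4 Stop Lenition: no change — [mibrebw]
  Rule 5 Progressive Voicing Assimilation: no change — [mibrebw]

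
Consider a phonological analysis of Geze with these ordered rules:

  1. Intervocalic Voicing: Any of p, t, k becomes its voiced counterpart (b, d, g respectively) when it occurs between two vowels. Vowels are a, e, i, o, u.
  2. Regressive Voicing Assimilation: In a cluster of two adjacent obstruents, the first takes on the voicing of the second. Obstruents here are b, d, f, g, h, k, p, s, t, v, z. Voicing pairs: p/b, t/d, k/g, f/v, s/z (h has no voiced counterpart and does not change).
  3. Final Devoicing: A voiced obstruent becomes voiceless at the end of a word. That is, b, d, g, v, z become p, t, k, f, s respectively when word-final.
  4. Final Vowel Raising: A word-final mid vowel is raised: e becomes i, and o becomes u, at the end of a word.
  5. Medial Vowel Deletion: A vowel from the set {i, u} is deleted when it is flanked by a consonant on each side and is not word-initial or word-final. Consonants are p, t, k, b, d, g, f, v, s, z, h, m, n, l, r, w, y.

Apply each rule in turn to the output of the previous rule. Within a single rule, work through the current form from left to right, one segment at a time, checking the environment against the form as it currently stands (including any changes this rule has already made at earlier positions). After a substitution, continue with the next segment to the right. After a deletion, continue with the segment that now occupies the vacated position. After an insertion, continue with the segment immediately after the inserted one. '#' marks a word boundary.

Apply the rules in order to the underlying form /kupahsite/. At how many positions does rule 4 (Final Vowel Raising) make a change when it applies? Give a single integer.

1

1 Intervocalic Voicing: [kupahsite] → [kubahside]
2 Regressive Voicing Assimilation: no change — [kubahside]
3 Final Devoicing: no change — [kubahside]
4 Final Vowel Raising: [kubahside] → [kubahsidi]
5 Medial Vowel Deletion: [kubahsidi] → [kbahsdi]
Rule 4 changed 1 position(s).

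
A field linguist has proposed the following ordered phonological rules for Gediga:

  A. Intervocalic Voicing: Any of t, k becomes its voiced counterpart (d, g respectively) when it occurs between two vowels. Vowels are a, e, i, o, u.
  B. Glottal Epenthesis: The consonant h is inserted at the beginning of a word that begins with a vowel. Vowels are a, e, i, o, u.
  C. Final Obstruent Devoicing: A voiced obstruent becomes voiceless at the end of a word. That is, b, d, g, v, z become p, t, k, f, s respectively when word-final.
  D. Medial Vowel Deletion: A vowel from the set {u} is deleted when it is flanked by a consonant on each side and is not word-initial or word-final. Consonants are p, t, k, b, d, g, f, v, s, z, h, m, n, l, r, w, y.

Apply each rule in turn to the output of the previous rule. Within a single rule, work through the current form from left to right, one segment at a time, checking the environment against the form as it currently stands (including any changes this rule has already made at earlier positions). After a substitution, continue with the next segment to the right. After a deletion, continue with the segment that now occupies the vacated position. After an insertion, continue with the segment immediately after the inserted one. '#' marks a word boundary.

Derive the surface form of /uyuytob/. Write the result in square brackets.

[hyytop]

A Intervocalic Voicing: no change — [uyuytob]
B Glottal Epenthesis: [uyuytob] → [huyuytob]
C Final Obstruent Devoicing: [huyuytob] → [huyuytop]
D Medial Vowel Deletion: [huyuytop] → [hyytop]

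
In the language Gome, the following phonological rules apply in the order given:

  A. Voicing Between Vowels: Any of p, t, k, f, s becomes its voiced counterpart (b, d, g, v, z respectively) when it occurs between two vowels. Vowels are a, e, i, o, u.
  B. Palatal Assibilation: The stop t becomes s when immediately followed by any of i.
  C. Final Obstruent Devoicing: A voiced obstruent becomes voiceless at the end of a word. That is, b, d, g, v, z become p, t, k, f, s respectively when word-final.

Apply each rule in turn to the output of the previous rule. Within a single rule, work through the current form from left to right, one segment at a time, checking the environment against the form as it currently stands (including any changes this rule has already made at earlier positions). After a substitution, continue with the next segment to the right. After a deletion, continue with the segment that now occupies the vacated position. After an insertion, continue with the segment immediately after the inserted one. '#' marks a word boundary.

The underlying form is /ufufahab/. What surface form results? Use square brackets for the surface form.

A Voicing Between Vowels: [ufufahab] → [uvuvahab]
B Palatal Assibilation: no change — [uvuvahab]
C Final Obstruent Devoicing: [uvuvahab] → [uvuvahap]

[uvuvahap]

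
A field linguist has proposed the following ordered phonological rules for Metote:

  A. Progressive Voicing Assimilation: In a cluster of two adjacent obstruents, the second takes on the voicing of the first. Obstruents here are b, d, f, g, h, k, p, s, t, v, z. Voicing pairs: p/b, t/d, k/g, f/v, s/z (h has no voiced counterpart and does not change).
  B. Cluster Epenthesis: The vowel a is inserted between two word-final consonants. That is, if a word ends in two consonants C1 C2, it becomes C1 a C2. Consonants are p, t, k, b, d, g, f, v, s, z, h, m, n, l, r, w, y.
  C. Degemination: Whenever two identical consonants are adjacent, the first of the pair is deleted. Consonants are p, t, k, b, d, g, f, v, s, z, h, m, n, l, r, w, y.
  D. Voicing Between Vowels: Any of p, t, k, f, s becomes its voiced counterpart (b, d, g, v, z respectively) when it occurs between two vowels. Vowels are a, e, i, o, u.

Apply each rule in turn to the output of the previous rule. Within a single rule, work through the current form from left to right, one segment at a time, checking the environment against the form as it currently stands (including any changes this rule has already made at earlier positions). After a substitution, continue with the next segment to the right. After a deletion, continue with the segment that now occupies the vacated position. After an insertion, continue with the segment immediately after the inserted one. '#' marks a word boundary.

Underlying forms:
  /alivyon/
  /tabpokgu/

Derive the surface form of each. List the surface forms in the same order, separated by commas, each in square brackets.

/alivyon/:
  A Progressive Voicing Assimilation: no change — [alivyon]
  B Cluster Epenthesis: no change — [alivyon]
  C Degemination: no change — [alivyon]
  D Voicing Between Vowels: no change — [alivyon]
/tabpokgu/:
  A Progressive Voicing Assimilation: [tabpokgu] → [tabbokku]
  B Cluster Epenthesis: no change — [tabbokku]
  C Degemination: [tabbokku] → [taboku]
  D Voicing Between Vowels: [taboku] → [tabogu]

[alivyon], [tabogu]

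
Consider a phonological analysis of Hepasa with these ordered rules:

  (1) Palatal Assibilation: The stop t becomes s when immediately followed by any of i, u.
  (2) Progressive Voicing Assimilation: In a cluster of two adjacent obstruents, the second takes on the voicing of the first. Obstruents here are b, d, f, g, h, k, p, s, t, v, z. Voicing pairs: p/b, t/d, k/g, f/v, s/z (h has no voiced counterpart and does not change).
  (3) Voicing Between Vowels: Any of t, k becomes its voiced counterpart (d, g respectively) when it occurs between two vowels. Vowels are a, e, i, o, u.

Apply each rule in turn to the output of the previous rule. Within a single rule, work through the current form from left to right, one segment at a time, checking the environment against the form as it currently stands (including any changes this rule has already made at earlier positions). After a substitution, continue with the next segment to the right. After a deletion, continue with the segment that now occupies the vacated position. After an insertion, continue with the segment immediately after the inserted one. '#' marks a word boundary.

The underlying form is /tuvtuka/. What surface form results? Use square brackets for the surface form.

[suvzuga]

(1) Palatal Assibilation: [tuvtuka] → [suvsuka]
(2) Progressive Voicing Assimilation: [suvsuka] → [suvzuka]
(3) Voicing Between Vowels: [suvzuka] → [suvzuga]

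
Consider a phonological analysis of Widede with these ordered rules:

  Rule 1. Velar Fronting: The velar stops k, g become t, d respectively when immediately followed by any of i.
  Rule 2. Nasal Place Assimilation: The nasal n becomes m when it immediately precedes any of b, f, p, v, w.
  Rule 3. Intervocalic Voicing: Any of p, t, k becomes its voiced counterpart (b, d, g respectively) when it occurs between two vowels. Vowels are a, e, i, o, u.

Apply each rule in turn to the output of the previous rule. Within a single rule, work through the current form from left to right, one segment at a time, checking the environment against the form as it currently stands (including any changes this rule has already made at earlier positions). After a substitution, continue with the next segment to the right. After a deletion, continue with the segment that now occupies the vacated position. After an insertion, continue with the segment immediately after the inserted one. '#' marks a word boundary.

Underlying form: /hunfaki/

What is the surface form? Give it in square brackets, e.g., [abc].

[humfadi]

Rule 1 Velar Fronting: [hunfaki] → [hunfati]
Rule 2 Nasal Place Assimilation: [hunfati] → [humfati]
Rule 3 Intervocalic Voicing: [humfati] → [humfadi]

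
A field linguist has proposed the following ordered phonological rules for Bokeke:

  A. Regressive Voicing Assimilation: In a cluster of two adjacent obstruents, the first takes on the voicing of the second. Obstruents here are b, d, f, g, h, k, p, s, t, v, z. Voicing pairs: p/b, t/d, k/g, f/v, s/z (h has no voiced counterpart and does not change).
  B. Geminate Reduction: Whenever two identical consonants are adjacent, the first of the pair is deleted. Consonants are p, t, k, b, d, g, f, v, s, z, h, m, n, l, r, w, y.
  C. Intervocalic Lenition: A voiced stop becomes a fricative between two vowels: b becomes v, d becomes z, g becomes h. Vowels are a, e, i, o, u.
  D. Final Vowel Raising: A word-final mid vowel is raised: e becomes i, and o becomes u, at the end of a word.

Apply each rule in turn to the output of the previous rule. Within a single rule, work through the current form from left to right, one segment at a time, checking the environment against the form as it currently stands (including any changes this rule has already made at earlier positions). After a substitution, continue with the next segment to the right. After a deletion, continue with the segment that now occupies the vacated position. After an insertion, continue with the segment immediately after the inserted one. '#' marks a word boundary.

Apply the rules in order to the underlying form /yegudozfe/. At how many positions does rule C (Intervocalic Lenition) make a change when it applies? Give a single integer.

2

A Regressive Voicing Assimilation: [yegudozfe] → [yegudosfe]
B Geminate Reduction: no change — [yegudosfe]
C Intervocalic Lenition: [yegudosfe] → [yehuzosfe]
D Final Vowel Raising: [yehuzosfe] → [yehuzosfi]
Rule C changed 2 position(s).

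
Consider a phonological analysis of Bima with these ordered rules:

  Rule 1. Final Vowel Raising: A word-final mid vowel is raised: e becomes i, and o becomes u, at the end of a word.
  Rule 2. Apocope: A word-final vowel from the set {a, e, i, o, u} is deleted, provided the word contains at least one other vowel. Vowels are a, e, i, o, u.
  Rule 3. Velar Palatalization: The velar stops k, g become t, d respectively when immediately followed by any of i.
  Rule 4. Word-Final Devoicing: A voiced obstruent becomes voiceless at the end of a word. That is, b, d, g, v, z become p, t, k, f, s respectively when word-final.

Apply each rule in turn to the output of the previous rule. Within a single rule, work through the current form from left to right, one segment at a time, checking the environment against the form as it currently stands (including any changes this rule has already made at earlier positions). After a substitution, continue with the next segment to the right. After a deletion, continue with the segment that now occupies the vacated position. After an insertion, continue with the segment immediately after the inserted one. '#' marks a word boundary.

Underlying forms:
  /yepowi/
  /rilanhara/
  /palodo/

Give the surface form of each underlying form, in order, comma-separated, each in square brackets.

/yepowi/:
  Rule 1 Final Vowel Raising: no change — [yepowi]
  Rule 2 Apocope: [yepowi] → [yepow]
  Rule 3 Velar Palatalization: no change — [yepow]
  Rule 4 Word-Final Devoicing: no change — [yepow]
/rilanhara/:
  Rule 1 Final Vowel Raising: no change — [rilanhara]
  Rule 2 Apocope: [rilanhara] → [rilanhar]
  Rule 3 Velar Palatalization: no change — [rilanhar]
  Rule 4 Word-Final Devoicing: no change — [rilanhar]
/palodo/:
  Rule 1 Final Vowel Raising: [palodo] → [palodu]
  Rule 2 Apocope: [palodu] → [palod]
  Rule 3 Velar Palatalization: no change — [palod]
  Rule 4 Word-Final Devoicing: [palod] → [palot]

[yepow], [rilanhar], [palot]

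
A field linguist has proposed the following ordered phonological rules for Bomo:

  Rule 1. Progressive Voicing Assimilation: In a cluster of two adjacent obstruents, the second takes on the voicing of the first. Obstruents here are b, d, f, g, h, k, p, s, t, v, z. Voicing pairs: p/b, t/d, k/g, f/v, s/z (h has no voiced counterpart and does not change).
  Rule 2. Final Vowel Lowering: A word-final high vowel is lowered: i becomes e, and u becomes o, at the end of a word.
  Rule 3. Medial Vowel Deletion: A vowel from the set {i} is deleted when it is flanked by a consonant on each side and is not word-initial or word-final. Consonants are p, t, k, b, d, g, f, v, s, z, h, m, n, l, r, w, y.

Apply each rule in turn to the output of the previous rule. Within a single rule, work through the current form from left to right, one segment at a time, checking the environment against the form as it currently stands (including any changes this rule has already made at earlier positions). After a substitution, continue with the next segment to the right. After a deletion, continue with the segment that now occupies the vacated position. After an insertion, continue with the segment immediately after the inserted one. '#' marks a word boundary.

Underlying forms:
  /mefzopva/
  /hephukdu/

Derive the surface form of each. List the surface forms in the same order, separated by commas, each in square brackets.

[mefsopfa], [hephukto]

/mefzopva/:
  Rule 1 Progressive Voicing Assimilation: [mefzopva] → [mefsopfa]
  Rule 2 Final Vowel Lowering: no change — [mefsopfa]
  Rule 3 Medial Vowel Deletion: no change — [mefsopfa]
/hephukdu/:
  Rule 1 Progressive Voicing Assimilation: [hephukdu] → [hephuktu]
  Rule 2 Final Vowel Lowering: [hephuktu] → [hephukto]
  Rule 3 Medial Vowel Deletion: no change — [hephukto]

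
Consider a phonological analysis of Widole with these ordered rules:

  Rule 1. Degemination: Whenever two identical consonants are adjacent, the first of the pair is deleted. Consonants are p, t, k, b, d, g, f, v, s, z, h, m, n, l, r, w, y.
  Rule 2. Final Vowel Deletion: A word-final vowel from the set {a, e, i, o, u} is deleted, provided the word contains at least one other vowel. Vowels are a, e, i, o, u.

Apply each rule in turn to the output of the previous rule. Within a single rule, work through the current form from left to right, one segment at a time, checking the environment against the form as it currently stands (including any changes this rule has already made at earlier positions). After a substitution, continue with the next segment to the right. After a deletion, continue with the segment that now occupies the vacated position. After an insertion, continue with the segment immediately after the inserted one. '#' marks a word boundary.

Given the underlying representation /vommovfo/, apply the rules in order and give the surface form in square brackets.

[vomovf]

Rule 1 Degemination: [vommovfo] → [vomovfo]
Rule 2 Final Vowel Deletion: [vomovfo] → [vomovf]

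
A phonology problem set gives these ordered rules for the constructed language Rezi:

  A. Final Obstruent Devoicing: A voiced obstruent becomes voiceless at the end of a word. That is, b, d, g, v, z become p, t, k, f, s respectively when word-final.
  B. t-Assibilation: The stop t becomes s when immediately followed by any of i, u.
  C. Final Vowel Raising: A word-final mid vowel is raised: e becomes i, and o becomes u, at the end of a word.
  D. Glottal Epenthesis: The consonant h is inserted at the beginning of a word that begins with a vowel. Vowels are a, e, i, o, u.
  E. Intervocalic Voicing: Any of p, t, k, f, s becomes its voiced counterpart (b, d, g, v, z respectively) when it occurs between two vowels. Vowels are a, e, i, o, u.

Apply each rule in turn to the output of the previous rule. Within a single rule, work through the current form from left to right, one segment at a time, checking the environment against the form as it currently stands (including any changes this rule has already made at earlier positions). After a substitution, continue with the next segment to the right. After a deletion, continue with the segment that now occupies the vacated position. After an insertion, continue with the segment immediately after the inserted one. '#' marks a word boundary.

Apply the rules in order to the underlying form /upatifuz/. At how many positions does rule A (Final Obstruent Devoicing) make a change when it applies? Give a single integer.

A Final Obstruent Devoicing: [upatifuz] → [upatifus]
B t-Assibilation: [upatifus] → [upasifus]
C Final Vowel Raising: no change — [upasifus]
D Glottal Epenthesis: [upasifus] → [hupasifus]
E Intervocalic Voicing: [hupasifus] → [hubazivus]
Rule A changed 1 position(s).

1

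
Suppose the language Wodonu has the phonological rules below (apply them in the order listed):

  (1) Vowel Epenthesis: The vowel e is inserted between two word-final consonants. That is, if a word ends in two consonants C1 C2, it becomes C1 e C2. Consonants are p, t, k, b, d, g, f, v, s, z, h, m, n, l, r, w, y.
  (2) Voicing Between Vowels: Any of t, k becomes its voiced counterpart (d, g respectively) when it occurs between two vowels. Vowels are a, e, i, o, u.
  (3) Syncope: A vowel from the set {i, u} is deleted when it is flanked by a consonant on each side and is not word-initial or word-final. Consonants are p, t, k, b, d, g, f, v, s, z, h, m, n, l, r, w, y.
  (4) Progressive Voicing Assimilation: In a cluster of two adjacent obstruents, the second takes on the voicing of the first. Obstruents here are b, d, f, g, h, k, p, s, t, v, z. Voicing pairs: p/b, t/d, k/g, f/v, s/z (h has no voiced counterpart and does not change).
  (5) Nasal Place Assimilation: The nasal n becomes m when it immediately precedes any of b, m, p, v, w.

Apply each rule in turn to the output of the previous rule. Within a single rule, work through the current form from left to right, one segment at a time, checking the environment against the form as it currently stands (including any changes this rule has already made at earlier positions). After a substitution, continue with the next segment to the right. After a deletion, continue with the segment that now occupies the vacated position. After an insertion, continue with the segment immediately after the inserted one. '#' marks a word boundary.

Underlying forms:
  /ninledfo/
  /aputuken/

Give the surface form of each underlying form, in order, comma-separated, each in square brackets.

[nnledvo], [aptken]

/ninledfo/:
  (1) Vowel Epenthesis: no change — [ninledfo]
  (2) Voicing Between Vowels: no change — [ninledfo]
  (3) Syncope: [ninledfo] → [nnledfo]
  (4) Progressive Voicing Assimilation: [nnledfo] → [nnledvo]
  (5) Nasal Place Assimilation: no change — [nnledvo]
/aputuken/:
  (1) Vowel Epenthesis: no change — [aputuken]
  (2) Voicing Between Vowels: [aputuken] → [apudugen]
  (3) Syncope: [apudugen] → [apdgen]
  (4) Progressive Voicing Assimilation: [apdgen] → [aptken]
  (5) Nasal Place Assimilation: no change — [aptken]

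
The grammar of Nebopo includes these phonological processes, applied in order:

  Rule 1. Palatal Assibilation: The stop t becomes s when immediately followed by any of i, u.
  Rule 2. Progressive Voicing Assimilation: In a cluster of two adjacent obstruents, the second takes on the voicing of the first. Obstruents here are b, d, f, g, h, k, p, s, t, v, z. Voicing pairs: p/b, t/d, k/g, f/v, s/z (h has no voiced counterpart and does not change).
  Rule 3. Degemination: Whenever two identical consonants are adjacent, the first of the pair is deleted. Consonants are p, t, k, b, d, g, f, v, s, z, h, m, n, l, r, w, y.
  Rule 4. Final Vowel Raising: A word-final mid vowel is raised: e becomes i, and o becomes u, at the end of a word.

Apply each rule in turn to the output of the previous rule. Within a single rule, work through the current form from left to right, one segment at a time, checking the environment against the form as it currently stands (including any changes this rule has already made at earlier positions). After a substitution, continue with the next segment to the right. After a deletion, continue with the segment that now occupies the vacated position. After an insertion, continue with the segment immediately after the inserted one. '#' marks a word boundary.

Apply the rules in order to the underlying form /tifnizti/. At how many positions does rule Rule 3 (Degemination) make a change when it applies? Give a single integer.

Rule 1 Palatal Assibilation: [tifnizti] → [sifnizsi]
Rule 2 Progressive Voicing Assimilation: [sifnizsi] → [sifnizzi]
Rule 3 Degemination: [sifnizzi] → [sifnizi]
Rule 4 Final Vowel Raising: no change — [sifnizi]
Rule Rule 3 changed 1 position(s).

1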